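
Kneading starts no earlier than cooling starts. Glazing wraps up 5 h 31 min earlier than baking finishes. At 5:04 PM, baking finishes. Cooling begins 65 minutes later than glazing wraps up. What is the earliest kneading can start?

Glazing ends at 5:04 PM − 331 min = 11:33 AM.
Cooling starts at 11:33 AM + 65 min = 12:38 PM.
Kneading is bounded by cooling, so the earliest it can start is 12:38 PM.

12:38 PM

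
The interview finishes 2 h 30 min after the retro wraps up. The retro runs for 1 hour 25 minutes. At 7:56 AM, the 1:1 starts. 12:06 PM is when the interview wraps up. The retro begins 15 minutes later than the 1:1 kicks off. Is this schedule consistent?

The retro starts at 7:56 AM + 15 min = 8:11 AM.
The retro ends at 8:11 AM + 85 min = 9:36 AM.
The interview ends at 9:36 AM + 150 min = 12:06 PM.
That matches the stated 12:06 PM, so the schedule is consistent.

Yes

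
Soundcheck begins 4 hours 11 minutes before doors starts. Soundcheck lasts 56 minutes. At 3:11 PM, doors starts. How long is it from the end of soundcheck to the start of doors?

Soundcheck starts at 3:11 PM − 251 min = 11:00 AM.
Soundcheck ends at 11:00 AM + 56 min = 11:56 AM.
From 11:56 AM to 3:11 PM is 195 minutes.

195 minutes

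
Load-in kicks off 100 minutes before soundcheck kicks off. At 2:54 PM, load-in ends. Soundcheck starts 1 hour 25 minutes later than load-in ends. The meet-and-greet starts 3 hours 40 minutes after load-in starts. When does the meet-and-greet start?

6:19 PM

Soundcheck starts at 2:54 PM + 85 min = 4:19 PM.
Load-in starts at 4:19 PM − 100 min = 2:39 PM.
The meet-and-greet starts at 2:39 PM + 220 min = 6:19 PM.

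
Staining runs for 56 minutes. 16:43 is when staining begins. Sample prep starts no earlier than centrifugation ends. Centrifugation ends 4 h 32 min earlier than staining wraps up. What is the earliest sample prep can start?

13:07

Staining ends at 16:43 + 56 min = 17:39.
Centrifugation ends at 17:39 − 272 min = 13:07.
Sample prep is bounded by centrifugation, so the earliest it can start is 13:07.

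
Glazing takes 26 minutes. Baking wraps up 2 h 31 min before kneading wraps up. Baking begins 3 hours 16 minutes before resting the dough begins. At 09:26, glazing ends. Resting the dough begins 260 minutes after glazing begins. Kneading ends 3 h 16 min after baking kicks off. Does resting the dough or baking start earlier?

baking

Glazing starts at 09:26 − 26 min = 09:00.
Resting the dough starts at 09:00 + 260 min = 13:20.
Baking starts at 13:20 − 196 min = 10:04.
Resting the dough starts at 13:20 and baking starts at 10:04, so baking is first.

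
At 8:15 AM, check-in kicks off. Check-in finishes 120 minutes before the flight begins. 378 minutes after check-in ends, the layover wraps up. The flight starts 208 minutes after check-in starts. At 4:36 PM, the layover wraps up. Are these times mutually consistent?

No

The flight starts at 8:15 AM + 208 min = 11:43 AM.
Check-in ends at 11:43 AM − 120 min = 9:43 AM.
The layover ends at 9:43 AM + 378 min = 4:01 PM.
But the layover is also said to end at 4:36 PM — a 35-minute conflict.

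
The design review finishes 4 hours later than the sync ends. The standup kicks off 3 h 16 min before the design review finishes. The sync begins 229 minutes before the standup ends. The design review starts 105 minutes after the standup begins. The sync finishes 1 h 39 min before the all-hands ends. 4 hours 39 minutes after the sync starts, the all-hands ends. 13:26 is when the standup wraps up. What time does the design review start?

15:06

The sync starts at 13:26 − 229 min = 09:37.
The all-hands ends at 09:37 + 279 min = 14:16.
The sync ends at 14:16 − 99 min = 12:37.
The design review ends at 12:37 + 240 min = 16:37.
The standup starts at 16:37 − 196 min = 13:21.
The design review starts at 13:21 + 105 min = 15:06.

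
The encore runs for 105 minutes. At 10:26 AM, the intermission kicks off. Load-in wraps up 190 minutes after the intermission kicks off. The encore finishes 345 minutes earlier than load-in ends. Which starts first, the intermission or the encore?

Load-in ends at 10:26 AM + 190 min = 1:36 PM.
The encore ends at 1:36 PM − 345 min = 7:51 AM.
The encore starts at 7:51 AM − 105 min = 6:06 AM.
The intermission starts at 10:26 AM and the encore starts at 6:06 AM, so the encore is first.

the encore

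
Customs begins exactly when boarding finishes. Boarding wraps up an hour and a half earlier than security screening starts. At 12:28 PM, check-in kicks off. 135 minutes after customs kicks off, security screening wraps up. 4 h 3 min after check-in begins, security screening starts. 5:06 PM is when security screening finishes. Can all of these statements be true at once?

Security screening starts at 12:28 PM + 243 min = 4:31 PM.
Boarding ends at 4:31 PM − 90 min = 3:01 PM.
So customs starts at 3:01 PM.
Security screening ends at 3:01 PM + 135 min = 5:16 PM.
But security screening is also said to end at 5:06 PM — a 10-minute conflict.

No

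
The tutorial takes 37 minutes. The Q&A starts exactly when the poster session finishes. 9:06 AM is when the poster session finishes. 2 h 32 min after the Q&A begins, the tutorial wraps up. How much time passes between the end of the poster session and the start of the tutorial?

115 minutes

The Q&A starts at 9:06 AM.
The tutorial ends at 9:06 AM + 152 min = 11:38 AM.
The tutorial starts at 11:38 AM − 37 min = 11:01 AM.
From 9:06 AM to 11:01 AM is 115 minutes.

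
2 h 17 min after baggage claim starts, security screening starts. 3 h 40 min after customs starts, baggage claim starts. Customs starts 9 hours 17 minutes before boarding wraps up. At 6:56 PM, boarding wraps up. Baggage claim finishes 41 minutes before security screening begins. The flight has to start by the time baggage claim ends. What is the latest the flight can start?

2:55 PM

Customs starts at 6:56 PM − 557 min = 9:39 AM.
Baggage claim starts at 9:39 AM + 220 min = 1:19 PM.
Security screening starts at 1:19 PM + 137 min = 3:36 PM.
Baggage claim ends at 3:36 PM − 41 min = 2:55 PM.
The flight is bounded by baggage claim, so the latest it can start is 2:55 PM.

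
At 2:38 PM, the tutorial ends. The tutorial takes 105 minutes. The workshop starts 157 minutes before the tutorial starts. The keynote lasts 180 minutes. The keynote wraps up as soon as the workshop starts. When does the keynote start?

The tutorial starts at 2:38 PM − 105 min = 12:53 PM.
The workshop starts at 12:53 PM − 157 min = 10:16 AM.
So the keynote ends at 10:16 AM.
The keynote starts at 10:16 AM − 180 min = 7:16 AM.

7:16 AM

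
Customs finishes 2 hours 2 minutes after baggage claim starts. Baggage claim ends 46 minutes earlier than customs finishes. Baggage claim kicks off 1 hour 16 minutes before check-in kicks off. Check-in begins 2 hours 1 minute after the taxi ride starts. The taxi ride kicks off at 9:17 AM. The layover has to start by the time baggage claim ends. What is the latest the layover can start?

11:18 AM

Check-in starts at 9:17 AM + 121 min = 11:18 AM.
Baggage claim starts at 11:18 AM − 76 min = 10:02 AM.
Customs ends at 10:02 AM + 122 min = 12:04 PM.
Baggage claim ends at 12:04 PM − 46 min = 11:18 AM.
The layover is bounded by baggage claim, so the latest it can start is 11:18 AM.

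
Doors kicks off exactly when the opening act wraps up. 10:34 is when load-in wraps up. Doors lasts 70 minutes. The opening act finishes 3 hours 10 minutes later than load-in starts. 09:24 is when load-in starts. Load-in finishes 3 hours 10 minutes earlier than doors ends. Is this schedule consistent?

Yes

The opening act ends at 09:24 + 190 min = 12:34.
So doors starts at 12:34.
Doors ends at 12:34 + 70 min = 13:44.
Load-in ends at 13:44 − 190 min = 10:34.
That matches the stated 10:34, so the schedule is consistent.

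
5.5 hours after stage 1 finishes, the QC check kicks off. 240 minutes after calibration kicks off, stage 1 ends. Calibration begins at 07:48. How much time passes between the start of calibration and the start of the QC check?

Stage 1 ends at 07:48 + 240 min = 11:48.
The QC check starts at 11:48 + 330 min = 17:18.
From 07:48 to 17:18 is 570 minutes.

570 minutes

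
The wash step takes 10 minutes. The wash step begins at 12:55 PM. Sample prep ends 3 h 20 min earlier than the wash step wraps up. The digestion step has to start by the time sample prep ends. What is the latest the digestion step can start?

9:45 AM

The wash step ends at 12:55 PM + 10 min = 1:05 PM.
Sample prep ends at 1:05 PM − 200 min = 9:45 AM.
The digestion step is bounded by sample prep, so the latest it can start is 9:45 AM.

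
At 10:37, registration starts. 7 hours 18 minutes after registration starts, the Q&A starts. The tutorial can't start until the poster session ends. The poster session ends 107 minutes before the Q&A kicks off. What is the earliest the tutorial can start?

The Q&A starts at 10:37 + 438 min = 17:55.
The poster session ends at 17:55 − 107 min = 16:08.
The tutorial is bounded by the poster session, so the earliest it can start is 16:08.

16:08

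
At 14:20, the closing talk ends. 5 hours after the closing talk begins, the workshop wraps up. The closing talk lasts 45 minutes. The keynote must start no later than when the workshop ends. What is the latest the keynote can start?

The closing talk starts at 14:20 − 45 min = 13:35.
The workshop ends at 13:35 + 300 min = 18:35.
The keynote is bounded by the workshop, so the latest it can start is 18:35.

18:35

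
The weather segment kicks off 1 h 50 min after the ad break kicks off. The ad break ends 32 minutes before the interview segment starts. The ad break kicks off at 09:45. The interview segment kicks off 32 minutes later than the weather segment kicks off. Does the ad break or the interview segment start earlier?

The weather segment starts at 09:45 + 110 min = 11:35.
The interview segment starts at 11:35 + 32 min = 12:07.
The ad break starts at 09:45 and the interview segment starts at 12:07, so the ad break is first.

the ad break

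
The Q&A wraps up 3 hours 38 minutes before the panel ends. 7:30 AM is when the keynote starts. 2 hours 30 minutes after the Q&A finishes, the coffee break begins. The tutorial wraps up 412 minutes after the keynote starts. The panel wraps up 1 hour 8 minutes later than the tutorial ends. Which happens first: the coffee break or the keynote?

the keynote

The tutorial ends at 7:30 AM + 412 min = 2:22 PM.
The panel ends at 2:22 PM + 68 min = 3:30 PM.
The Q&A ends at 3:30 PM − 218 min = 11:52 AM.
The coffee break starts at 11:52 AM + 150 min = 2:22 PM.
The coffee break starts at 2:22 PM and the keynote starts at 7:30 AM, so the keynote is first.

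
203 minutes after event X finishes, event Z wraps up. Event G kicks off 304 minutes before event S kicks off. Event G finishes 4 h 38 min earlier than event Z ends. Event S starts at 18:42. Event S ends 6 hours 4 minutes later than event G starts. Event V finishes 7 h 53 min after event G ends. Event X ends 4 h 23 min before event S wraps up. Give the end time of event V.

21:57

Event G starts at 18:42 − 304 min = 13:38.
Event S ends at 13:38 + 364 min = 19:42.
Event X ends at 19:42 − 263 min = 15:19.
Event Z ends at 15:19 + 203 min = 18:42.
Event G ends at 18:42 − 278 min = 14:04.
Event V ends at 14:04 + 473 min = 21:57.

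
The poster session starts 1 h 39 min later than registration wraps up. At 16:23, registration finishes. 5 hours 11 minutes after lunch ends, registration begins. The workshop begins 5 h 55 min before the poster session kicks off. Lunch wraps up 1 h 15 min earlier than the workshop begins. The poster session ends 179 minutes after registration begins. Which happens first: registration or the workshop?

the workshop

The poster session starts at 16:23 + 99 min = 18:02.
The workshop starts at 18:02 − 355 min = 12:07.
Lunch ends at 12:07 − 75 min = 10:52.
Registration starts at 10:52 + 311 min = 16:03.
Registration starts at 16:03 and the workshop starts at 12:07, so the workshop is first.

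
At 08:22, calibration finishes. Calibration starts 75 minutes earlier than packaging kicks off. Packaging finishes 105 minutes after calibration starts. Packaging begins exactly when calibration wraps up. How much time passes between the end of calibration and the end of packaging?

half an hour

Packaging starts at 08:22.
Calibration starts at 08:22 − 75 min = 07:07.
Packaging ends at 07:07 + 105 min = 08:52.
From 08:22 to 08:52 is half an hour.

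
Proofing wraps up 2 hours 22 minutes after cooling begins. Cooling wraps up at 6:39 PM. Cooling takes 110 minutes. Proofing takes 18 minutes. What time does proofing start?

6:53 PM

Cooling starts at 6:39 PM − 110 min = 4:49 PM.
Proofing ends at 4:49 PM + 142 min = 7:11 PM.
Proofing starts at 7:11 PM − 18 min = 6:53 PM.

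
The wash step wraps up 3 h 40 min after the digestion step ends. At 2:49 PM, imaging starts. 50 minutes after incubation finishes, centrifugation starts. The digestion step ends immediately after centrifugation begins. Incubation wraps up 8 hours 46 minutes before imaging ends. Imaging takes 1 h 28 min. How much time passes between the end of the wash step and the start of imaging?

Imaging ends at 2:49 PM + 88 min = 4:17 PM.
Incubation ends at 4:17 PM − 526 min = 7:31 AM.
Centrifugation starts at 7:31 AM + 50 min = 8:21 AM.
So the digestion step ends at 8:21 AM.
The wash step ends at 8:21 AM + 220 min = 12:01 PM.
From 12:01 PM to 2:49 PM is 168 minutes.

168 minutes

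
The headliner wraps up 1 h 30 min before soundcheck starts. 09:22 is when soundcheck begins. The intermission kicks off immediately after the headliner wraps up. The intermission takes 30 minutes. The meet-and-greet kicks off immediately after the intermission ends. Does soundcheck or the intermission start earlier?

the intermission

The headliner ends at 09:22 − 90 min = 07:52.
So the intermission starts at 07:52.
Soundcheck starts at 09:22 and the intermission starts at 07:52, so the intermission is first.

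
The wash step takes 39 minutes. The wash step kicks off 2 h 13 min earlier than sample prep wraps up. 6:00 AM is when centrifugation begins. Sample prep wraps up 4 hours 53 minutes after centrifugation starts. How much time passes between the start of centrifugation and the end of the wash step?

3 hours 19 minutes

Sample prep ends at 6:00 AM + 293 min = 10:53 AM.
The wash step starts at 10:53 AM − 133 min = 8:40 AM.
The wash step ends at 8:40 AM + 39 min = 9:19 AM.
From 6:00 AM to 9:19 AM is 3 hours 19 minutes.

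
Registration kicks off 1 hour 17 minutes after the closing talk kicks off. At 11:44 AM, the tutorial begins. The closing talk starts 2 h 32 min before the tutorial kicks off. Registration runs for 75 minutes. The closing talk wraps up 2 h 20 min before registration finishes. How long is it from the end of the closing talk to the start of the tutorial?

2 hours 20 minutes

The closing talk starts at 11:44 AM − 152 min = 9:12 AM.
Registration starts at 9:12 AM + 77 min = 10:29 AM.
Registration ends at 10:29 AM + 75 min = 11:44 AM.
The closing talk ends at 11:44 AM − 140 min = 9:24 AM.
From 9:24 AM to 11:44 AM is 2 hours 20 minutes.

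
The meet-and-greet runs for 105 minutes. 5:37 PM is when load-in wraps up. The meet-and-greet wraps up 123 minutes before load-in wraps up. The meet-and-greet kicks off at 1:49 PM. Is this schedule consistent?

Yes

The meet-and-greet ends at 5:37 PM − 123 min = 3:34 PM.
The meet-and-greet starts at 3:34 PM − 105 min = 1:49 PM.
That matches the stated 1:49 PM, so the schedule is consistent.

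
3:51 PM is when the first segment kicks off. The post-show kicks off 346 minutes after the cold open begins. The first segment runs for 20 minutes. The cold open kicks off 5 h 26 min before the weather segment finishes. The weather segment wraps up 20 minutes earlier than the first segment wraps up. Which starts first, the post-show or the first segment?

the first segment

The first segment ends at 3:51 PM + 20 min = 4:11 PM.
The weather segment ends at 4:11 PM − 20 min = 3:51 PM.
The cold open starts at 3:51 PM − 326 min = 10:25 AM.
The post-show starts at 10:25 AM + 346 min = 4:11 PM.
The post-show starts at 4:11 PM and the first segment starts at 3:51 PM, so the first segment is first.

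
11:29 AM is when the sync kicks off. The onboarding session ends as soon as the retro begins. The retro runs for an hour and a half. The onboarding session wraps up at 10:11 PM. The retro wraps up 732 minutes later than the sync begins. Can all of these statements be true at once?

The retro ends at 11:29 AM + 732 min = 11:41 PM.
The retro starts at 11:41 PM − 90 min = 10:11 PM.
So the onboarding session ends at 10:11 PM.
That matches the stated 10:11 PM, so the schedule is consistent.

Yes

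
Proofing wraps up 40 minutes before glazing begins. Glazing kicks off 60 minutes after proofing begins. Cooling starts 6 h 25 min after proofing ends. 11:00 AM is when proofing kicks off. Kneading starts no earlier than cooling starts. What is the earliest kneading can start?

5:45 PM

Glazing starts at 11:00 AM + 60 min = 12:00 PM.
Proofing ends at 12:00 PM − 40 min = 11:20 AM.
Cooling starts at 11:20 AM + 385 min = 5:45 PM.
Kneading is bounded by cooling, so the earliest it can start is 5:45 PM.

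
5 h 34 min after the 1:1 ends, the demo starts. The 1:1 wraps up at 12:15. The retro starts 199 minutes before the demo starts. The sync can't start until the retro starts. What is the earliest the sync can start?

14:30

The demo starts at 12:15 + 334 min = 17:49.
The retro starts at 17:49 − 199 min = 14:30.
The sync is bounded by the retro, so the earliest it can start is 14:30.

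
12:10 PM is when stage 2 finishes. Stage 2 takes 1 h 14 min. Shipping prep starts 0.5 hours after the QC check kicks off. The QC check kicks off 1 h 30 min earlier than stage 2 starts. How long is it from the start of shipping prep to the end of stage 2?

Stage 2 starts at 12:10 PM − 74 min = 10:56 AM.
The QC check starts at 10:56 AM − 90 min = 9:26 AM.
Shipping prep starts at 9:26 AM + 30 min = 9:56 AM.
From 9:56 AM to 12:10 PM is 2 h 14 min.

2 h 14 min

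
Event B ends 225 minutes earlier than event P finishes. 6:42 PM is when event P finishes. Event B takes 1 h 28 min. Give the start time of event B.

Event B ends at 6:42 PM − 225 min = 2:57 PM.
Event B starts at 2:57 PM − 88 min = 1:29 PM.

1:29 PM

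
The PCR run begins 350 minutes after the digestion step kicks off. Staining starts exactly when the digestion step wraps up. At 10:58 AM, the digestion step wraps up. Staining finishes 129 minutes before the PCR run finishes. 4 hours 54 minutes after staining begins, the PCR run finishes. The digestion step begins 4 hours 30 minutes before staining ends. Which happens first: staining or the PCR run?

Staining starts at 10:58 AM.
The PCR run ends at 10:58 AM + 294 min = 3:52 PM.
Staining ends at 3:52 PM − 129 min = 1:43 PM.
The digestion step starts at 1:43 PM − 270 min = 9:13 AM.
The PCR run starts at 9:13 AM + 350 min = 3:03 PM.
Staining starts at 10:58 AM and the PCR run starts at 3:03 PM, so staining is first.

staining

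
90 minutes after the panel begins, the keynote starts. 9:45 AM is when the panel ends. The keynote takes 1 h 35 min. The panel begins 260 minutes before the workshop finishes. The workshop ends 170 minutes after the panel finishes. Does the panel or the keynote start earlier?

The workshop ends at 9:45 AM + 170 min = 12:35 PM.
The panel starts at 12:35 PM − 260 min = 8:15 AM.
The keynote starts at 8:15 AM + 90 min = 9:45 AM.
The panel starts at 8:15 AM and the keynote starts at 9:45 AM, so the panel is first.

the panel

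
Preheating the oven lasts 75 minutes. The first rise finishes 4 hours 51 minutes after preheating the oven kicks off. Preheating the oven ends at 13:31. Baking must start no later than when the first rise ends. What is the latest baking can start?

17:07

Preheating the oven starts at 13:31 − 75 min = 12:16.
The first rise ends at 12:16 + 291 min = 17:07.
Baking is bounded by the first rise, so the latest it can start is 17:07.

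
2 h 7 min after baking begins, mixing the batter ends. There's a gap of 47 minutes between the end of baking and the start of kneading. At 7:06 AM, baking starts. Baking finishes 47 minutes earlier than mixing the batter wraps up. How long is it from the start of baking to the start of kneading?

Mixing the batter ends at 7:06 AM + 127 min = 9:13 AM.
Baking ends at 9:13 AM − 47 min = 8:26 AM.
Kneading starts at 8:26 AM + 47 min = 9:13 AM.
From 7:06 AM to 9:13 AM is 127 minutes.

127 minutes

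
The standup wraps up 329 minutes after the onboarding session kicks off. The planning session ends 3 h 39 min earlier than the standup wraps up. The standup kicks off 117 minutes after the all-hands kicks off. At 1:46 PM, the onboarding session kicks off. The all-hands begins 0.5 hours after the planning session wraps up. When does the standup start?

6:03 PM

The standup ends at 1:46 PM + 329 min = 7:15 PM.
The planning session ends at 7:15 PM − 219 min = 3:36 PM.
The all-hands starts at 3:36 PM + 30 min = 4:06 PM.
The standup starts at 4:06 PM + 117 min = 6:03 PM.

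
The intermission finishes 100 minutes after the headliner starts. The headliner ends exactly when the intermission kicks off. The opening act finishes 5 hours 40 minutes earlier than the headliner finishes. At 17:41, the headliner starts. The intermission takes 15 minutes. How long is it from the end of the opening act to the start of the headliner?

The intermission ends at 17:41 + 100 min = 19:21.
The intermission starts at 19:21 − 15 min = 19:06.
So the headliner ends at 19:06.
The opening act ends at 19:06 − 340 min = 13:26.
From 13:26 to 17:41 is 255 minutes.

255 minutes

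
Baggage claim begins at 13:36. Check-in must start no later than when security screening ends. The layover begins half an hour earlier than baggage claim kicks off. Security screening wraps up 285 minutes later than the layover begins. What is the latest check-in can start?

17:51

The layover starts at 13:36 − 30 min = 13:06.
Security screening ends at 13:06 + 285 min = 17:51.
Check-in is bounded by security screening, so the latest it can start is 17:51.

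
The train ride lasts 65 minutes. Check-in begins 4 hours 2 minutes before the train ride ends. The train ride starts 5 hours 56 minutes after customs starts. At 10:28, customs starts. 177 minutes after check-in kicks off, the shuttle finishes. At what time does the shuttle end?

16:24

The train ride starts at 10:28 + 356 min = 16:24.
The train ride ends at 16:24 + 65 min = 17:29.
Check-in starts at 17:29 − 242 min = 13:27.
The shuttle ends at 13:27 + 177 min = 16:24.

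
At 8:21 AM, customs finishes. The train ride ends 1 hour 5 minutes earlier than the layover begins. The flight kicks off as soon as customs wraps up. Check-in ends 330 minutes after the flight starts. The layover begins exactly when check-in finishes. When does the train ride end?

The flight starts at 8:21 AM.
Check-in ends at 8:21 AM + 330 min = 1:51 PM.
So the layover starts at 1:51 PM.
The train ride ends at 1:51 PM − 65 min = 12:46 PM.

12:46 PM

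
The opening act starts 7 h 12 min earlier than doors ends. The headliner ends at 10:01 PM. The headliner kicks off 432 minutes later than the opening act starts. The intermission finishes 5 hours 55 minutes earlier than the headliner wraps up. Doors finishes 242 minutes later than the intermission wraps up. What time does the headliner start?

8:08 PM

The intermission ends at 10:01 PM − 355 min = 4:06 PM.
Doors ends at 4:06 PM + 242 min = 8:08 PM.
The opening act starts at 8:08 PM − 432 min = 12:56 PM.
The headliner starts at 12:56 PM + 432 min = 8:08 PM.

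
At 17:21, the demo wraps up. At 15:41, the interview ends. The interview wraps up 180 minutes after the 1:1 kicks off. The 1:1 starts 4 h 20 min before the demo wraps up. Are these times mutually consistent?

The 1:1 starts at 17:21 − 260 min = 13:01.
The interview ends at 13:01 + 180 min = 16:01.
But the interview is also said to end at 15:41 — a 20-minute conflict.

No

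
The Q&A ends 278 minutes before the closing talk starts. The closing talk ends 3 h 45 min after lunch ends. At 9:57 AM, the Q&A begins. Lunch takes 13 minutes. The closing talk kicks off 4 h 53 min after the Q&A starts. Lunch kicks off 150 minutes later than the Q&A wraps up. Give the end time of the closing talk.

4:40 PM

The closing talk starts at 9:57 AM + 293 min = 2:50 PM.
The Q&A ends at 2:50 PM − 278 min = 10:12 AM.
Lunch starts at 10:12 AM + 150 min = 12:42 PM.
Lunch ends at 12:42 PM + 13 min = 12:55 PM.
The closing talk ends at 12:55 PM + 225 min = 4:40 PM.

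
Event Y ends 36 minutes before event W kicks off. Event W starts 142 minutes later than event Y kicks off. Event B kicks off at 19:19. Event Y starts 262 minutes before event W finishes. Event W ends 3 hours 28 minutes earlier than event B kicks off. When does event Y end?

13:15

Event W ends at 19:19 − 208 min = 15:51.
Event Y starts at 15:51 − 262 min = 11:29.
Event W starts at 11:29 + 142 min = 13:51.
Event Y ends at 13:51 − 36 min = 13:15.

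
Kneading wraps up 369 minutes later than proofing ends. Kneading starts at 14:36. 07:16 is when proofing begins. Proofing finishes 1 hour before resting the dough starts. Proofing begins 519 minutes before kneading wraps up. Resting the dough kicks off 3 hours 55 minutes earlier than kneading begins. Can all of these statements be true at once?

No

Resting the dough starts at 14:36 − 235 min = 10:41.
Proofing ends at 10:41 − 60 min = 09:41.
Kneading ends at 09:41 + 369 min = 15:50.
Proofing starts at 15:50 − 519 min = 07:11.
But proofing is also said to start at 07:16 — a 5-minute conflict.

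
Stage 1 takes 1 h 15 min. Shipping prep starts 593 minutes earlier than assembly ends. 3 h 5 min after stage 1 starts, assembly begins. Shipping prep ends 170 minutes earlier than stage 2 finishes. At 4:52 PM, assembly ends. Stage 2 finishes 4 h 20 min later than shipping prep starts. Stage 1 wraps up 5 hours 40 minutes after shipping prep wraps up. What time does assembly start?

3:59 PM

Shipping prep starts at 4:52 PM − 593 min = 6:59 AM.
Stage 2 ends at 6:59 AM + 260 min = 11:19 AM.
Shipping prep ends at 11:19 AM − 170 min = 8:29 AM.
Stage 1 ends at 8:29 AM + 340 min = 2:09 PM.
Stage 1 starts at 2:09 PM − 75 min = 12:54 PM.
Assembly starts at 12:54 PM + 185 min = 3:59 PM.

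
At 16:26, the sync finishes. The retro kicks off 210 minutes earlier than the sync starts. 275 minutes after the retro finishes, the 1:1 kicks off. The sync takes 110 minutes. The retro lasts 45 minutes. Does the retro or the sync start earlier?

The sync starts at 16:26 − 110 min = 14:36.
The retro starts at 14:36 − 210 min = 11:06.
The retro starts at 11:06 and the sync starts at 14:36, so the retro is first.

the retro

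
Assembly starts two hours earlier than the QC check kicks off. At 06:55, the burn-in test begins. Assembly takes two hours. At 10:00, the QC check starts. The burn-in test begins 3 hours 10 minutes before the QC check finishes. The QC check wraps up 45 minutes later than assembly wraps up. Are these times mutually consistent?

Assembly starts at 10:00 − 120 min = 08:00.
Assembly ends at 08:00 + 120 min = 10:00.
The QC check ends at 10:00 + 45 min = 10:45.
The burn-in test starts at 10:45 − 190 min = 07:35.
But the burn-in test is also said to start at 06:55 — a 40-minute conflict.

No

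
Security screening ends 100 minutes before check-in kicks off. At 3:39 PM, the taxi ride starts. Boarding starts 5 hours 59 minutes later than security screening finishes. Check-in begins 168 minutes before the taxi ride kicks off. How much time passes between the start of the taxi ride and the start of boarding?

1 hour 31 minutes

Check-in starts at 3:39 PM − 168 min = 12:51 PM.
Security screening ends at 12:51 PM − 100 min = 11:11 AM.
Boarding starts at 11:11 AM + 359 min = 5:10 PM.
From 3:39 PM to 5:10 PM is 1 hour 31 minutes.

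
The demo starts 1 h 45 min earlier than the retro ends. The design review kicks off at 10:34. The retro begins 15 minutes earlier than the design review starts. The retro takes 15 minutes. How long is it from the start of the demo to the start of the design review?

105 minutes

The retro starts at 10:34 − 15 min = 10:19.
The retro ends at 10:19 + 15 min = 10:34.
The demo starts at 10:34 − 105 min = 08:49.
From 08:49 to 10:34 is 105 minutes.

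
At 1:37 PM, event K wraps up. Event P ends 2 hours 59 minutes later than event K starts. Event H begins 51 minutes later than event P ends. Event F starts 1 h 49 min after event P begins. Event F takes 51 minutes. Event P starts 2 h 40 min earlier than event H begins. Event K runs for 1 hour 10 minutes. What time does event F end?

4:17 PM

Event K starts at 1:37 PM − 70 min = 12:27 PM.
Event P ends at 12:27 PM + 179 min = 3:26 PM.
Event H starts at 3:26 PM + 51 min = 4:17 PM.
Event P starts at 4:17 PM − 160 min = 1:37 PM.
Event F starts at 1:37 PM + 109 min = 3:26 PM.
Event F ends at 3:26 PM + 51 min = 4:17 PM.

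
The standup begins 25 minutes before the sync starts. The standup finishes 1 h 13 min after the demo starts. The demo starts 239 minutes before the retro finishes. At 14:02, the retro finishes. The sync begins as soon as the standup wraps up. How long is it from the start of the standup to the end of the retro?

3 hours 11 minutes

The demo starts at 14:02 − 239 min = 10:03.
The standup ends at 10:03 + 73 min = 11:16.
So the sync starts at 11:16.
The standup starts at 11:16 − 25 min = 10:51.
From 10:51 to 14:02 is 3 hours 11 minutes.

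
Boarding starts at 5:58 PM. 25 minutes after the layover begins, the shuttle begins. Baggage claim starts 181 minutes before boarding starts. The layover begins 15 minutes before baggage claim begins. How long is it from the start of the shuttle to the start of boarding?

2 h 51 min

Baggage claim starts at 5:58 PM − 181 min = 2:57 PM.
The layover starts at 2:57 PM − 15 min = 2:42 PM.
The shuttle starts at 2:42 PM + 25 min = 3:07 PM.
From 3:07 PM to 5:58 PM is 2 h 51 min.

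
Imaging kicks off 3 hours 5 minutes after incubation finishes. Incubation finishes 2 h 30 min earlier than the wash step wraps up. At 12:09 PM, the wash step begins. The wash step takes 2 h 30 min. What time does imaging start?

The wash step ends at 12:09 PM + 150 min = 2:39 PM.
Incubation ends at 2:39 PM − 150 min = 12:09 PM.
Imaging starts at 12:09 PM + 185 min = 3:14 PM.

3:14 PM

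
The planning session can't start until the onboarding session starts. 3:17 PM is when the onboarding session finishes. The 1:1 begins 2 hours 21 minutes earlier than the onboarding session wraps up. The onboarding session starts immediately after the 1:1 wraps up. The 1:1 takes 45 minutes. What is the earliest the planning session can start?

The 1:1 starts at 3:17 PM − 141 min = 12:56 PM.
The 1:1 ends at 12:56 PM + 45 min = 1:41 PM.
So the onboarding session starts at 1:41 PM.
The planning session is bounded by the onboarding session, so the earliest it can start is 1:41 PM.

1:41 PM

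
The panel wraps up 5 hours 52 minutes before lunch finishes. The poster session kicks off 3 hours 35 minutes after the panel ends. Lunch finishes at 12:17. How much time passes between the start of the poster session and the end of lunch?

2 hours 17 minutes

The panel ends at 12:17 − 352 min = 06:25.
The poster session starts at 06:25 + 215 min = 10:00.
From 10:00 to 12:17 is 2 hours 17 minutes.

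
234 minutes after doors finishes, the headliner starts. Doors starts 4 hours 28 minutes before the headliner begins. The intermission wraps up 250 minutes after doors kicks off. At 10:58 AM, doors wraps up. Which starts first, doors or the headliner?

The headliner starts at 10:58 AM + 234 min = 2:52 PM.
Doors starts at 2:52 PM − 268 min = 10:24 AM.
Doors starts at 10:24 AM and the headliner starts at 2:52 PM, so doors is first.

doors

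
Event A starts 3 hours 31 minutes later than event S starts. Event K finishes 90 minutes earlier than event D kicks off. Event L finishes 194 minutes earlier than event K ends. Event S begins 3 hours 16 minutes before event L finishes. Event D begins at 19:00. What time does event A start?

14:31

Event K ends at 19:00 − 90 min = 17:30.
Event L ends at 17:30 − 194 min = 14:16.
Event S starts at 14:16 − 196 min = 11:00.
Event A starts at 11:00 + 211 min = 14:31.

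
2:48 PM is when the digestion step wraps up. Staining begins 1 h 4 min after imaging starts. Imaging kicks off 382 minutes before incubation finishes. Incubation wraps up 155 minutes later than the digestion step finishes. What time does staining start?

12:05 PM

Incubation ends at 2:48 PM + 155 min = 5:23 PM.
Imaging starts at 5:23 PM − 382 min = 11:01 AM.
Staining starts at 11:01 AM + 64 min = 12:05 PM.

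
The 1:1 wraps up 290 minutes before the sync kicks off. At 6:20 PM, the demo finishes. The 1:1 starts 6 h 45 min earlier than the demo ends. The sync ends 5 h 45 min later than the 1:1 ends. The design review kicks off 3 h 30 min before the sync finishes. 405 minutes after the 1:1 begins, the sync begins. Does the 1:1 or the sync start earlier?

the 1:1

The 1:1 starts at 6:20 PM − 405 min = 11:35 AM.
The sync starts at 11:35 AM + 405 min = 6:20 PM.
The 1:1 starts at 11:35 AM and the sync starts at 6:20 PM, so the 1:1 is first.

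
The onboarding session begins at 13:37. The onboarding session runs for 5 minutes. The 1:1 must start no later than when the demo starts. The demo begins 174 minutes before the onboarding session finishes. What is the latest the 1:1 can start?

The onboarding session ends at 13:37 + 5 min = 13:42.
The demo starts at 13:42 − 174 min = 10:48.
The 1:1 is bounded by the demo, so the latest it can start is 10:48.

10:48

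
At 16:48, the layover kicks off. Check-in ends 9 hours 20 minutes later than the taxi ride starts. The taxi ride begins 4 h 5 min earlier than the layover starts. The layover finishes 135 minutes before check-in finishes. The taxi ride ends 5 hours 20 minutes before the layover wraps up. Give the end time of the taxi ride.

The taxi ride starts at 16:48 − 245 min = 12:43.
Check-in ends at 12:43 + 560 min = 22:03.
The layover ends at 22:03 − 135 min = 19:48.
The taxi ride ends at 19:48 − 320 min = 14:28.

14:28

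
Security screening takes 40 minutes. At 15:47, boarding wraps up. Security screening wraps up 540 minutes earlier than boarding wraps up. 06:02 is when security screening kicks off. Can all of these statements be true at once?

No

Security screening ends at 15:47 − 540 min = 06:47.
Security screening starts at 06:47 − 40 min = 06:07.
But security screening is also said to start at 06:02 — a 5-minute conflict.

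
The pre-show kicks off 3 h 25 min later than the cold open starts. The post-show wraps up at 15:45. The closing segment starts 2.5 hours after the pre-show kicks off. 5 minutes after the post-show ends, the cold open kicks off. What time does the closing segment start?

The cold open starts at 15:45 + 5 min = 15:50.
The pre-show starts at 15:50 + 205 min = 19:15.
The closing segment starts at 19:15 + 150 min = 21:45.

21:45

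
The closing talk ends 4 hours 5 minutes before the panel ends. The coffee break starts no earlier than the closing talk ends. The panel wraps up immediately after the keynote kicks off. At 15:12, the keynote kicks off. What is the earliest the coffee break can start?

11:07

The panel ends at 15:12.
The closing talk ends at 15:12 − 245 min = 11:07.
The coffee break is bounded by the closing talk, so the earliest it can start is 11:07.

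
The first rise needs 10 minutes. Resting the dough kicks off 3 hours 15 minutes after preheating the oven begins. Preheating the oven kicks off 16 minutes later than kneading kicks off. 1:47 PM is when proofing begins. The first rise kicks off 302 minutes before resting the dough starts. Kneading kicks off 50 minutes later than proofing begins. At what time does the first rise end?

Kneading starts at 1:47 PM + 50 min = 2:37 PM.
Preheating the oven starts at 2:37 PM + 16 min = 2:53 PM.
Resting the dough starts at 2:53 PM + 195 min = 6:08 PM.
The first rise starts at 6:08 PM − 302 min = 1:06 PM.
The first rise ends at 1:06 PM + 10 min = 1:16 PM.

1:16 PM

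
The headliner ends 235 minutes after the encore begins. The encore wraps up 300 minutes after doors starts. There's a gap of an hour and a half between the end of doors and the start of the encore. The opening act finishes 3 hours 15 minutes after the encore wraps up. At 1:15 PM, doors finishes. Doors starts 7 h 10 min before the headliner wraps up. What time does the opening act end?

The encore starts at 1:15 PM + 90 min = 2:45 PM.
The headliner ends at 2:45 PM + 235 min = 6:40 PM.
Doors starts at 6:40 PM − 430 min = 11:30 AM.
The encore ends at 11:30 AM + 300 min = 4:30 PM.
The opening act ends at 4:30 PM + 195 min = 7:45 PM.

7:45 PM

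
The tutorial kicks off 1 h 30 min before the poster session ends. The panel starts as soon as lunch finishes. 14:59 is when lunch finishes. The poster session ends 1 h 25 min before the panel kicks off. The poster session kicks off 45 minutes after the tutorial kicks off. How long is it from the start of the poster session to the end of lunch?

2 hours 10 minutes

The panel starts at 14:59.
The poster session ends at 14:59 − 85 min = 13:34.
The tutorial starts at 13:34 − 90 min = 12:04.
The poster session starts at 12:04 + 45 min = 12:49.
From 12:49 to 14:59 is 2 hours 10 minutes.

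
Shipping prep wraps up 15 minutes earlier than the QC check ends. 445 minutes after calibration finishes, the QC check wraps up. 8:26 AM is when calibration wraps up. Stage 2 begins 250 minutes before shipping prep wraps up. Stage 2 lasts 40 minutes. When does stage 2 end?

12:06 PM

The QC check ends at 8:26 AM + 445 min = 3:51 PM.
Shipping prep ends at 3:51 PM − 15 min = 3:36 PM.
Stage 2 starts at 3:36 PM − 250 min = 11:26 AM.
Stage 2 ends at 11:26 AM + 40 min = 12:06 PM.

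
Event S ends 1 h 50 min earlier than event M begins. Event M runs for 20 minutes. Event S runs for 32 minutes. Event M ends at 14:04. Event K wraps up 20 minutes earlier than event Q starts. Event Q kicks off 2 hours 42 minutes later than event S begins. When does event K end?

13:44

Event M starts at 14:04 − 20 min = 13:44.
Event S ends at 13:44 − 110 min = 11:54.
Event S starts at 11:54 − 32 min = 11:22.
Event Q starts at 11:22 + 162 min = 14:04.
Event K ends at 14:04 − 20 min = 13:44.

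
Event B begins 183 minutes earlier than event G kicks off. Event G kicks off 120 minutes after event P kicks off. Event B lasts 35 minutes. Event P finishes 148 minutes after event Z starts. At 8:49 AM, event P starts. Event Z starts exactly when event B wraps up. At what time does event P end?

10:49 AM

Event G starts at 8:49 AM + 120 min = 10:49 AM.
Event B starts at 10:49 AM − 183 min = 7:46 AM.
Event B ends at 7:46 AM + 35 min = 8:21 AM.
So event Z starts at 8:21 AM.
Event P ends at 8:21 AM + 148 min = 10:49 AM.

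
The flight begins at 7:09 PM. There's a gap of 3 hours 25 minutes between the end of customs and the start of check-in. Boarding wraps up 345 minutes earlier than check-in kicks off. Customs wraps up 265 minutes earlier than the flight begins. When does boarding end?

12:24 PM

Customs ends at 7:09 PM − 265 min = 2:44 PM.
Check-in starts at 2:44 PM + 205 min = 6:09 PM.
Boarding ends at 6:09 PM − 345 min = 12:24 PM.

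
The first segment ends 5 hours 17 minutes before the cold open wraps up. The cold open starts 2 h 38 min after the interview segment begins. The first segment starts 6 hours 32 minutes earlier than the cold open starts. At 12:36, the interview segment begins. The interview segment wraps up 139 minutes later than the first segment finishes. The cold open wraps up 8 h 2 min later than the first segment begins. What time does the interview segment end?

The cold open starts at 12:36 + 158 min = 15:14.
The first segment starts at 15:14 − 392 min = 08:42.
The cold open ends at 08:42 + 482 min = 16:44.
The first segment ends at 16:44 − 317 min = 11:27.
The interview segment ends at 11:27 + 139 min = 13:46.

13:46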